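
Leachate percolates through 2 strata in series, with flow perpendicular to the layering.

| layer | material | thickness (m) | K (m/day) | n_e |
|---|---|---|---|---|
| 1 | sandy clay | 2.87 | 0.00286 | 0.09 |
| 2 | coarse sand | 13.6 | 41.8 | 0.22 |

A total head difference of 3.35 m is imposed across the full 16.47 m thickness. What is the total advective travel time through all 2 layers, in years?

With flow normal to the layers, continuity requires the same specific discharge q through every layer.
Σ(b_i/K_i) = 2.87/0.00286 + 13.6/41.8 = 1004 d.
q = Δh / Σ(b_i/K_i) = 3.35 / 1004 = 0.003337 m/day.
In each layer the seepage velocity is v_i = q/n_i, so the layer transit time is t_i = b_i·n_i / q:
  layer 1 (sandy clay): t_1 = 2.87 × 0.09 / 0.003337 = 77.40 d
  layer 2 (coarse sand): t_2 = 13.6 × 0.22 / 0.003337 = 896.5 d
Total t = Σ t_i = 973.9 days = 2.667 years.

2.67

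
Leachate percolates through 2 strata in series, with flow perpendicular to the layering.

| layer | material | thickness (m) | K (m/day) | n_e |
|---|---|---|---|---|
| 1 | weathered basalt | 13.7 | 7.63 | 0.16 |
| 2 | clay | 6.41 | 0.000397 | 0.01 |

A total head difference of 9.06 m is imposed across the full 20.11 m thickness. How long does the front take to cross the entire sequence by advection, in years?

11.0

With flow normal to the layers, continuity requires the same specific discharge q through every layer.
Σ(b_i/K_i) = 13.7/7.63 + 6.41/0.000397 = 16148 d.
q = Δh / Σ(b_i/K_i) = 9.06 / 16148 = 0.0005611 m/day.
In each layer the seepage velocity is v_i = q/n_i, so the layer transit time is t_i = b_i·n_i / q:
  layer 1 (weathered basalt): t_1 = 13.7 × 0.16 / 0.0005611 = 3907 d
  layer 2 (clay): t_2 = 6.41 × 0.01 / 0.0005611 = 114.2 d
Total t = Σ t_i = 4021 days = 11.01 years.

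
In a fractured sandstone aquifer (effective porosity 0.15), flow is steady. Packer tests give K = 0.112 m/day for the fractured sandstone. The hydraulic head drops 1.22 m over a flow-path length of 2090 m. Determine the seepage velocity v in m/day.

0.000436

Hydraulic gradient i = Δh / L = 1.22 / 2090 = 0.0005837.
Darcy flux q = K · i = 0.1120 × 0.0005837 = 6.538e-05 m/day.
Seepage velocity v = q / n_e = 6.538e-05 / 0.15 = 0.0004359 m/day.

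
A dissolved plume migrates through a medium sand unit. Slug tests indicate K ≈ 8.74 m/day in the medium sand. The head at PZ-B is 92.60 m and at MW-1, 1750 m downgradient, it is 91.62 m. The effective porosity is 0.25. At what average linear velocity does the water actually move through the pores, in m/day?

0.0196

Hydraulic gradient i = (92.60 − 91.62) / 1750 = 0.98 / 1750 = 0.0005600.
Darcy flux q = K · i = 8.740 × 0.0005600 = 0.004894 m/day.
Seepage velocity v = q / n_e = 0.004894 / 0.25 = 0.01958 m/day.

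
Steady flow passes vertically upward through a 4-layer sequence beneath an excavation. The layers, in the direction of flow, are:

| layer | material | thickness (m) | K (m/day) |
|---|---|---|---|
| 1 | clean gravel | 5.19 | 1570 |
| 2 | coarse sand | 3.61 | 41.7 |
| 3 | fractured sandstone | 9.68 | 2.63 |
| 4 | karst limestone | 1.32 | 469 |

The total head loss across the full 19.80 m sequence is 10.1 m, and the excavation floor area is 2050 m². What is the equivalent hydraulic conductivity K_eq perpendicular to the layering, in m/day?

Flow is perpendicular to layering, so the layers act in series and the equivalent K is the thickness-weighted harmonic mean.
Total thickness L = 5.19 + 3.61 + 9.68 + 1.32 = 19.80 m.
Σ(b_i/K_i) = 5.19/1570 + 3.61/41.7 + 9.68/2.63 + 1.32/469 = 3.773 d.
K_eq = L / Σ(b_i/K_i) = 19.80 / 3.773 = 5.247 m/day.

5.25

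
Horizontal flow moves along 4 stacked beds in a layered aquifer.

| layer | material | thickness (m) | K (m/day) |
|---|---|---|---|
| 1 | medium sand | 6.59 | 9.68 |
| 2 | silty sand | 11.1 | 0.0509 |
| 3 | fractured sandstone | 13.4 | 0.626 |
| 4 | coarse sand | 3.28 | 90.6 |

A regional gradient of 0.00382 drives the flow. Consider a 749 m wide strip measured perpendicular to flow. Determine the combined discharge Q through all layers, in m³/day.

Flow is parallel to layering, so each bed carries its own Darcy discharge and the transmissivities add.
Σ(K_i·b_i) = 9.68×6.59 + 0.0509×11.1 + 0.626×13.4 + 90.6×3.28 = 369.9 m²/day.
Hydraulic gradient i = 0.00382.
Q = Σ(K_i·b_i) · W · i = 369.9 × 749 × 0.003820 = 1058 m³/day.

1060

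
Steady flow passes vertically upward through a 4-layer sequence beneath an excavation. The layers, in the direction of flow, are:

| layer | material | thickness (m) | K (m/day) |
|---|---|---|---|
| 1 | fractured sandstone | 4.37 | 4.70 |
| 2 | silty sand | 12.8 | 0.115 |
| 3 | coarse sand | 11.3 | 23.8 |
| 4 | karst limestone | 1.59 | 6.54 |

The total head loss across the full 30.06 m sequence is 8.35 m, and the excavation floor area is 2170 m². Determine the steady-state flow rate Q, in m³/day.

160

Flow is perpendicular to layering, so the layers act in series and the equivalent K is the thickness-weighted harmonic mean.
Total thickness L = 4.37 + 12.8 + 11.3 + 1.59 = 30.06 m.
Σ(b_i/K_i) = 4.37/4.70 + 12.8/0.115 + 11.3/23.8 + 1.59/6.54 = 113.0 d.
K_eq = L / Σ(b_i/K_i) = 30.06 / 113.0 = 0.2661 m/day.
Q = K_eq · A · (Δh/L) = 0.2661 × 2170 × (8.35/30.06) = 160.4 m³/day.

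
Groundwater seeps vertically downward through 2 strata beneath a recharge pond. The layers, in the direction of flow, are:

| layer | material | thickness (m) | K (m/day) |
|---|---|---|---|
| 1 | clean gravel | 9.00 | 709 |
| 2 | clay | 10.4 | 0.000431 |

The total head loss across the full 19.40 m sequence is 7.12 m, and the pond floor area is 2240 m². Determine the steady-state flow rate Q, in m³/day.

Flow is perpendicular to layering, so the layers act in series and the equivalent K is the thickness-weighted harmonic mean.
Total thickness L = 9.00 + 10.4 = 19.40 m.
Σ(b_i/K_i) = 9.00/709 + 10.4/0.000431 = 24130 d.
K_eq = L / Σ(b_i/K_i) = 19.40 / 24130 = 0.0008040 m/day.
Q = K_eq · A · (Δh/L) = 0.0008040 × 2240 × (7.12/19.40) = 0.6610 m³/day.

0.661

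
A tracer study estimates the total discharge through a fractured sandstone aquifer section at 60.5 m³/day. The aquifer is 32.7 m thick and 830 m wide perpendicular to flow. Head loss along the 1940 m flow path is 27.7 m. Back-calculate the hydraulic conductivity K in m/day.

0.156

Cross-sectional area A = 830 × 32.7 = 27141 m².
Hydraulic gradient i = Δh / L = 27.7 / 1940 = 0.01428.
From Q = K·A·i, K = Q / (A·i) = 60.5 / (27141 × 0.01428) = 0.1561 m/day.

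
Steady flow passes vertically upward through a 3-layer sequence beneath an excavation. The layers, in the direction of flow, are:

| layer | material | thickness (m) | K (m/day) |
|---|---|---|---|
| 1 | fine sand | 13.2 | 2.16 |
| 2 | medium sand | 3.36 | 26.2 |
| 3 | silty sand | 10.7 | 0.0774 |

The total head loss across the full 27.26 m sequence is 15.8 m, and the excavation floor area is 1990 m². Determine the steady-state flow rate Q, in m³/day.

218

Flow is perpendicular to layering, so the layers act in series and the equivalent K is the thickness-weighted harmonic mean.
Total thickness L = 13.2 + 3.36 + 10.7 = 27.26 m.
Σ(b_i/K_i) = 13.2/2.16 + 3.36/26.2 + 10.7/0.0774 = 144.5 d.
K_eq = L / Σ(b_i/K_i) = 27.26 / 144.5 = 0.1887 m/day.
Q = K_eq · A · (Δh/L) = 0.1887 × 1990 × (15.8/27.26) = 217.6 m³/day.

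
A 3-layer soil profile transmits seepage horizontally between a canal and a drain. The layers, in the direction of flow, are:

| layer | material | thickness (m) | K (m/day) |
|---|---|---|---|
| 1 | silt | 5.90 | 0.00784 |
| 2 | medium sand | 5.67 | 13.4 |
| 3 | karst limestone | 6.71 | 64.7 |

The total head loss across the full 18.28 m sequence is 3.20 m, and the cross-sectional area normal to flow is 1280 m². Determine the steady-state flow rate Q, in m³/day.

5.44

Flow is perpendicular to layering, so the layers act in series and the equivalent K is the thickness-weighted harmonic mean.
Total thickness L = 5.90 + 5.67 + 6.71 = 18.28 m.
Σ(b_i/K_i) = 5.90/0.00784 + 5.67/13.4 + 6.71/64.7 = 753.1 d.
K_eq = L / Σ(b_i/K_i) = 18.28 / 753.1 = 0.02427 m/day.
Q = K_eq · A · (Δh/L) = 0.02427 × 1280 × (3.20/18.28) = 5.439 m³/day.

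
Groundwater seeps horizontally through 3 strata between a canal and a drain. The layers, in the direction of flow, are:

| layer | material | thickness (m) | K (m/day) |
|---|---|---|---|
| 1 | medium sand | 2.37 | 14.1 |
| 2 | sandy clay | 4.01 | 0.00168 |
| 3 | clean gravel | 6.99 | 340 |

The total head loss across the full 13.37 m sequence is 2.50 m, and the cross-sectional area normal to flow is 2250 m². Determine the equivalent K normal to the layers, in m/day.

Flow is perpendicular to layering, so the layers act in series and the equivalent K is the thickness-weighted harmonic mean.
Total thickness L = 2.37 + 4.01 + 6.99 = 13.37 m.
Σ(b_i/K_i) = 2.37/14.1 + 4.01/0.00168 + 6.99/340 = 2387 d.
K_eq = L / Σ(b_i/K_i) = 13.37 / 2387 = 0.005601 m/day.

0.00560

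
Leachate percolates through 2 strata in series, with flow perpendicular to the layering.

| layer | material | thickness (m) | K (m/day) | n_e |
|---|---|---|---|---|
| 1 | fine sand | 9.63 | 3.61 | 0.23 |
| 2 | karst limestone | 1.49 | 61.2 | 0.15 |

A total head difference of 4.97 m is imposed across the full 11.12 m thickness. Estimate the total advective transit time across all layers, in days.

With flow normal to the layers, continuity requires the same specific discharge q through every layer.
Σ(b_i/K_i) = 9.63/3.61 + 1.49/61.2 = 2.692 d.
q = Δh / Σ(b_i/K_i) = 4.97 / 2.692 = 1.846 m/day.
In each layer the seepage velocity is v_i = q/n_i, so the layer transit time is t_i = b_i·n_i / q:
  layer 1 (fine sand): t_1 = 9.63 × 0.23 / 1.846 = 1.200 d
  layer 2 (karst limestone): t_2 = 1.49 × 0.15 / 1.846 = 0.1211 d
Total t = Σ t_i = 1.321 days.

1.32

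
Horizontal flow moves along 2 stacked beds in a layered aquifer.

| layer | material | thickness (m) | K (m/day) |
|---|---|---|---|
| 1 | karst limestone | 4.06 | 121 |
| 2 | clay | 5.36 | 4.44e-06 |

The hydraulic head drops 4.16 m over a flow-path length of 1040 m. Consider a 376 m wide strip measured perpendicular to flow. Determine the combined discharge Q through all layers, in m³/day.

Flow is parallel to layering, so each bed carries its own Darcy discharge and the transmissivities add.
Σ(K_i·b_i) = 121×4.06 + 4.44e-06×5.36 = 491.3 m²/day.
Hydraulic gradient i = Δh / L = 4.16 / 1040 = 0.004000.
Q = Σ(K_i·b_i) · W · i = 491.3 × 376 × 0.004000 = 738.9 m³/day.

739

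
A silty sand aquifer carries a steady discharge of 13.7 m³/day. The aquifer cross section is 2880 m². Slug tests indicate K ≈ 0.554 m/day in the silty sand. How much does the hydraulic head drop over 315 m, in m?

From Q = K·A·i, i = Q / (K·A) = 13.7 / (0.5540 × 2880) = 0.008587.
Head loss Δh = i · L = 0.008587 × 315 = 2.705 m.

2.70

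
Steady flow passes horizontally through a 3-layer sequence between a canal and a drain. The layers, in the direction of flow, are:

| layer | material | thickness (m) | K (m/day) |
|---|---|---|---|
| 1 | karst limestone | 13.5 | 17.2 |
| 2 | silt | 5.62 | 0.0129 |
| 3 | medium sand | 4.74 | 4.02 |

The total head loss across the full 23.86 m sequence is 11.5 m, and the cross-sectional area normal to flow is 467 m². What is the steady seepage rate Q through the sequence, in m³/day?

12.3

Flow is perpendicular to layering, so the layers act in series and the equivalent K is the thickness-weighted harmonic mean.
Total thickness L = 13.5 + 5.62 + 4.74 = 23.86 m.
Σ(b_i/K_i) = 13.5/17.2 + 5.62/0.0129 + 4.74/4.02 = 437.6 d.
K_eq = L / Σ(b_i/K_i) = 23.86 / 437.6 = 0.05452 m/day.
Q = K_eq · A · (Δh/L) = 0.05452 × 467 × (11.5/23.86) = 12.27 m³/day.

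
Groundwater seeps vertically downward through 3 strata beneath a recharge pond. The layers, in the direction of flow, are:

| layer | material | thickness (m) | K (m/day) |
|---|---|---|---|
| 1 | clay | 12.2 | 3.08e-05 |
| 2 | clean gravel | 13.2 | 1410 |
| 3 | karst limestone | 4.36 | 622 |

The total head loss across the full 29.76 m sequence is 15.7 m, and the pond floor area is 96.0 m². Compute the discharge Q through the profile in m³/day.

0.00381

Flow is perpendicular to layering, so the layers act in series and the equivalent K is the thickness-weighted harmonic mean.
Total thickness L = 12.2 + 13.2 + 4.36 = 29.76 m.
Σ(b_i/K_i) = 12.2/3.08e-05 + 13.2/1410 + 4.36/622 = 3.961e+05 d.
K_eq = L / Σ(b_i/K_i) = 29.76 / 3.961e+05 = 7.513e-05 m/day.
Q = K_eq · A · (Δh/L) = 7.513e-05 × 96.0 × (15.7/29.76) = 0.003805 m³/day.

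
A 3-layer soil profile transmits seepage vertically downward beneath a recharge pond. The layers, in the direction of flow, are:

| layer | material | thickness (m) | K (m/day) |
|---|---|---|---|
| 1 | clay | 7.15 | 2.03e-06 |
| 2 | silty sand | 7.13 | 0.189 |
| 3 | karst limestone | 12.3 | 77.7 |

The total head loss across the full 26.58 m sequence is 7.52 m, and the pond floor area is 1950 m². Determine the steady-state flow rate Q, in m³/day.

Flow is perpendicular to layering, so the layers act in series and the equivalent K is the thickness-weighted harmonic mean.
Total thickness L = 7.15 + 7.13 + 12.3 = 26.58 m.
Σ(b_i/K_i) = 7.15/2.03e-06 + 7.13/0.189 + 12.3/77.7 = 3.522e+06 d.
K_eq = L / Σ(b_i/K_i) = 26.58 / 3.522e+06 = 7.546e-06 m/day.
Q = K_eq · A · (Δh/L) = 7.546e-06 × 1950 × (7.52/26.58) = 0.004163 m³/day.

0.00416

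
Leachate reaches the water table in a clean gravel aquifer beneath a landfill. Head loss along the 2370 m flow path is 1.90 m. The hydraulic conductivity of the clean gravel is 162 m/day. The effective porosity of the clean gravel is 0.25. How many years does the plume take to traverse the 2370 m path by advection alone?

12.5

Hydraulic gradient i = Δh / L = 1.90 / 2370 = 0.0008017.
Darcy flux q = K · i = 162.0 × 0.0008017 = 0.1299 m/day.
Seepage velocity v = q / n_e = 0.1299 / 0.25 = 0.5195 m/day.
Travel time t = L / v = 2370 / 0.5195 = 4562 days = 12.49 years.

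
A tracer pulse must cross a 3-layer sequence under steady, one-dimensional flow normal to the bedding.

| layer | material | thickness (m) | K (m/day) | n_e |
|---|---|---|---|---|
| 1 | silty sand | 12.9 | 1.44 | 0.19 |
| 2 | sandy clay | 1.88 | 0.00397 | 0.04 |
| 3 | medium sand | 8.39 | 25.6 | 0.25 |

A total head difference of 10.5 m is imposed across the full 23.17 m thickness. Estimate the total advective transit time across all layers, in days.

213

With flow normal to the layers, continuity requires the same specific discharge q through every layer.
Σ(b_i/K_i) = 12.9/1.44 + 1.88/0.00397 + 8.39/25.6 = 482.8 d.
q = Δh / Σ(b_i/K_i) = 10.5 / 482.8 = 0.02175 m/day.
In each layer the seepage velocity is v_i = q/n_i, so the layer transit time is t_i = b_i·n_i / q:
  layer 1 (silty sand): t_1 = 12.9 × 0.19 / 0.02175 = 112.7 d
  layer 2 (sandy clay): t_2 = 1.88 × 0.04 / 0.02175 = 3.458 d
  layer 3 (medium sand): t_3 = 8.39 × 0.25 / 0.02175 = 96.45 d
Total t = Σ t_i = 212.6 days.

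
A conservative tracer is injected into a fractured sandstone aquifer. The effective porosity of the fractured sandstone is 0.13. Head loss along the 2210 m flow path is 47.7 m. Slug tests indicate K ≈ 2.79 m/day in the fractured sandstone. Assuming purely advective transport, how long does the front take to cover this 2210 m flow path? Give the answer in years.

Hydraulic gradient i = Δh / L = 47.7 / 2210 = 0.02158.
Darcy flux q = K · i = 2.790 × 0.02158 = 0.06022 m/day.
Seepage velocity v = q / n_e = 0.06022 / 0.13 = 0.4632 m/day.
Travel time t = L / v = 2210 / 0.4632 = 4771 days = 13.06 years.

13.1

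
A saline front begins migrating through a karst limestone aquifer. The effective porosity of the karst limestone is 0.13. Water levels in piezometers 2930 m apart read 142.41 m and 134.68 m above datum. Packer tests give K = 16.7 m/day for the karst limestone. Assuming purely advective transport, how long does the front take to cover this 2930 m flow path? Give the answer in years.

23.7

Hydraulic gradient i = (142.41 − 134.68) / 2930 = 7.73 / 2930 = 0.002638.
Darcy flux q = K · i = 16.70 × 0.002638 = 0.04406 m/day.
Seepage velocity v = q / n_e = 0.04406 / 0.13 = 0.3389 m/day.
Travel time t = L / v = 2930 / 0.3389 = 8645 days = 23.67 years.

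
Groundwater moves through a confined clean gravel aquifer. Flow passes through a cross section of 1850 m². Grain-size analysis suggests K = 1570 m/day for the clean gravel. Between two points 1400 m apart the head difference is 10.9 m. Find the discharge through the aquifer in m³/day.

22600

Hydraulic gradient i = Δh / L = 10.9 / 1400 = 0.007786.
Darcy's law: Q = K · A · i = 1570 × 1850 × 0.007786 = 22614 m³/day.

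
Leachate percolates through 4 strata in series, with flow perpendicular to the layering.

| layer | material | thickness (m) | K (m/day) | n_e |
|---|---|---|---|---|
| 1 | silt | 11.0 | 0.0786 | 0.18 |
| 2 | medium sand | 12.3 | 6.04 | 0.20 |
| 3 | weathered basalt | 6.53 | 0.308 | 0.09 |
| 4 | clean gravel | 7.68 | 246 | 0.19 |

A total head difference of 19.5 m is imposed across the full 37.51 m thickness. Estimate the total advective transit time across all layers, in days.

With flow normal to the layers, continuity requires the same specific discharge q through every layer.
Σ(b_i/K_i) = 11.0/0.0786 + 12.3/6.04 + 6.53/0.308 + 7.68/246 = 163.2 d.
q = Δh / Σ(b_i/K_i) = 19.5 / 163.2 = 0.1195 m/day.
In each layer the seepage velocity is v_i = q/n_i, so the layer transit time is t_i = b_i·n_i / q:
  layer 1 (silt): t_1 = 11.0 × 0.18 / 0.1195 = 16.57 d
  layer 2 (medium sand): t_2 = 12.3 × 0.20 / 0.1195 = 20.59 d
  layer 3 (weathered basalt): t_3 = 6.53 × 0.09 / 0.1195 = 4.919 d
  layer 4 (clean gravel): t_4 = 7.68 × 0.19 / 0.1195 = 12.21 d
Total t = Σ t_i = 54.30 days.

54.3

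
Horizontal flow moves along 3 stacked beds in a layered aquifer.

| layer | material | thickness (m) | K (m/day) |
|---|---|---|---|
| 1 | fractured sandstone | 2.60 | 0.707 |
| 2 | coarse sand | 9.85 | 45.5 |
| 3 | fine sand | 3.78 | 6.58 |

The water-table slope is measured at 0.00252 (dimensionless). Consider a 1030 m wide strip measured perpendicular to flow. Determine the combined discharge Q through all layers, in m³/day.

Flow is parallel to layering, so each bed carries its own Darcy discharge and the transmissivities add.
Σ(K_i·b_i) = 0.707×2.60 + 45.5×9.85 + 6.58×3.78 = 474.9 m²/day.
Hydraulic gradient i = 0.00252.
Q = Σ(K_i·b_i) · W · i = 474.9 × 1030 × 0.002520 = 1233 m³/day.

1230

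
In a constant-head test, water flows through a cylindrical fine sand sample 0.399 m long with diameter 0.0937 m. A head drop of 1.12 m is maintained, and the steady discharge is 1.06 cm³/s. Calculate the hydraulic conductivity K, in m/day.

4.73

Cross-sectional area A = π·(d/2)² = π × (0.0937/2)² = 0.006896 m².
Convert discharge: 1.06 cm³/s = 1.060e-06 m³/s.
Darcy's law rearranged: K = Q·L / (A·Δh) = 1.060e-06 × 0.399 / (0.006896 × 1.12) = 5.476e-05 m/s = 4.732 m/day.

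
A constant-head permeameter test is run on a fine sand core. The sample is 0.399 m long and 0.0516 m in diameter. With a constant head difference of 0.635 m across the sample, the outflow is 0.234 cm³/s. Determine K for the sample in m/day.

6.07

Cross-sectional area A = π·(d/2)² = π × (0.0516/2)² = 0.002091 m².
Convert discharge: 0.234 cm³/s = 2.340e-07 m³/s.
Darcy's law rearranged: K = Q·L / (A·Δh) = 2.340e-07 × 0.399 / (0.002091 × 0.635) = 7.031e-05 m/s = 6.075 m/day.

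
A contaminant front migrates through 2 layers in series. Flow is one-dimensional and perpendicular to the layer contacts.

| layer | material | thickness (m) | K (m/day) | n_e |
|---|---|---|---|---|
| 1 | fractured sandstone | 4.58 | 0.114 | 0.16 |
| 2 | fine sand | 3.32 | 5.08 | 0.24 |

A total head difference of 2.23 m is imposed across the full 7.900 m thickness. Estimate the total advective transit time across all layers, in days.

28.0

With flow normal to the layers, continuity requires the same specific discharge q through every layer.
Σ(b_i/K_i) = 4.58/0.114 + 3.32/5.08 = 40.83 d.
q = Δh / Σ(b_i/K_i) = 2.23 / 40.83 = 0.05462 m/day.
In each layer the seepage velocity is v_i = q/n_i, so the layer transit time is t_i = b_i·n_i / q:
  layer 1 (fractured sandstone): t_1 = 4.58 × 0.16 / 0.05462 = 13.42 d
  layer 2 (fine sand): t_2 = 3.32 × 0.24 / 0.05462 = 14.59 d
Total t = Σ t_i = 28.01 days.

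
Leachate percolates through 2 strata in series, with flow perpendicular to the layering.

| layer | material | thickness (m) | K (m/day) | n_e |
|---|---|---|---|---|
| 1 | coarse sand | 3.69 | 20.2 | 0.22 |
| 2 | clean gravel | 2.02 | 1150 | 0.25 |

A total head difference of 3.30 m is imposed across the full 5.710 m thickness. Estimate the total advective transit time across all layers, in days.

With flow normal to the layers, continuity requires the same specific discharge q through every layer.
Σ(b_i/K_i) = 3.69/20.2 + 2.02/1150 = 0.1844 d.
q = Δh / Σ(b_i/K_i) = 3.30 / 0.1844 = 17.89 m/day.
In each layer the seepage velocity is v_i = q/n_i, so the layer transit time is t_i = b_i·n_i / q:
  layer 1 (coarse sand): t_1 = 3.69 × 0.22 / 17.89 = 0.04537 d
  layer 2 (clean gravel): t_2 = 2.02 × 0.25 / 17.89 = 0.02822 d
Total t = Σ t_i = 0.07359 days.

0.0736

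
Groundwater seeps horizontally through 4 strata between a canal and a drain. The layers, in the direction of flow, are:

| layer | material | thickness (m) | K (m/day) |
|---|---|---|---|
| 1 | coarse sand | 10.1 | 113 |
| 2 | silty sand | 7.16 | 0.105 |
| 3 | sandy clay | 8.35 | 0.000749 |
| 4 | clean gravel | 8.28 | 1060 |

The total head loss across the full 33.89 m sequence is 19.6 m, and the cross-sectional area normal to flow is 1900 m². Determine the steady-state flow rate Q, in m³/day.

3.32

Flow is perpendicular to layering, so the layers act in series and the equivalent K is the thickness-weighted harmonic mean.
Total thickness L = 10.1 + 7.16 + 8.35 + 8.28 = 33.89 m.
Σ(b_i/K_i) = 10.1/113 + 7.16/0.105 + 8.35/0.000749 + 8.28/1060 = 11216 d.
K_eq = L / Σ(b_i/K_i) = 33.89 / 11216 = 0.003021 m/day.
Q = K_eq · A · (Δh/L) = 0.003021 × 1900 × (19.6/33.89) = 3.320 m³/day.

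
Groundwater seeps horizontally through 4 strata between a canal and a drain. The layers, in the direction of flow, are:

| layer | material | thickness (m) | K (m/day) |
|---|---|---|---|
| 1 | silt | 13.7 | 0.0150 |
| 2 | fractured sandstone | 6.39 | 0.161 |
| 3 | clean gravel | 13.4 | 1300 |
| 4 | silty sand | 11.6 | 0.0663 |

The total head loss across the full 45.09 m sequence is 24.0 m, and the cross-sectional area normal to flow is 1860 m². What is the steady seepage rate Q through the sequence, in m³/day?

39.6

Flow is perpendicular to layering, so the layers act in series and the equivalent K is the thickness-weighted harmonic mean.
Total thickness L = 13.7 + 6.39 + 13.4 + 11.6 = 45.09 m.
Σ(b_i/K_i) = 13.7/0.0150 + 6.39/0.161 + 13.4/1300 + 11.6/0.0663 = 1128 d.
K_eq = L / Σ(b_i/K_i) = 45.09 / 1128 = 0.03997 m/day.
Q = K_eq · A · (Δh/L) = 0.03997 × 1860 × (24.0/45.09) = 39.57 m³/day.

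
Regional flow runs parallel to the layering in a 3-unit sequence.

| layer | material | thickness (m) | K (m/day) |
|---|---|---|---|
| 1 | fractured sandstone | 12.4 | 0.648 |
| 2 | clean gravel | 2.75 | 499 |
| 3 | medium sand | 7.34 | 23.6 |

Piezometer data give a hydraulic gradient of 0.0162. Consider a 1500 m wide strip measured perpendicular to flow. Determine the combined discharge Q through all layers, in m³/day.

37800

Flow is parallel to layering, so each bed carries its own Darcy discharge and the transmissivities add.
Σ(K_i·b_i) = 0.648×12.4 + 499×2.75 + 23.6×7.34 = 1554 m²/day.
Hydraulic gradient i = 0.0162.
Q = Σ(K_i·b_i) · W · i = 1554 × 1500 × 0.01620 = 37750 m³/day.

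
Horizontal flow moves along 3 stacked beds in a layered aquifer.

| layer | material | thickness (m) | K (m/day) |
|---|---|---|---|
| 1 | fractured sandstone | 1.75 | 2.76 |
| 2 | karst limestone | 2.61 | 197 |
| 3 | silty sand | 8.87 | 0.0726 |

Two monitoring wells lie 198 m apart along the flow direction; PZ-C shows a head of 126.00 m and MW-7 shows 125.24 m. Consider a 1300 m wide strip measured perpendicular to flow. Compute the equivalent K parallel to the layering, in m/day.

Flow is parallel to layering, so each bed carries its own Darcy discharge and the transmissivities add.
Σ(K_i·b_i) = 2.76×1.75 + 197×2.61 + 0.0726×8.87 = 519.6 m²/day.
Total thickness b = 13.23 m, so K_eq = Σ(K_i·b_i)/b = 39.28 m/day.

39.3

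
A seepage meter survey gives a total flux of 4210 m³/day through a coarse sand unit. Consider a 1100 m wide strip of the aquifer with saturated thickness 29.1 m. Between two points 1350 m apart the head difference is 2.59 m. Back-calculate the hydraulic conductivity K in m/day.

Cross-sectional area A = 1100 × 29.1 = 32010 m².
Hydraulic gradient i = Δh / L = 2.59 / 1350 = 0.001919.
From Q = K·A·i, K = Q / (A·i) = 4210 / (32010 × 0.001919) = 68.55 m/day.

68.6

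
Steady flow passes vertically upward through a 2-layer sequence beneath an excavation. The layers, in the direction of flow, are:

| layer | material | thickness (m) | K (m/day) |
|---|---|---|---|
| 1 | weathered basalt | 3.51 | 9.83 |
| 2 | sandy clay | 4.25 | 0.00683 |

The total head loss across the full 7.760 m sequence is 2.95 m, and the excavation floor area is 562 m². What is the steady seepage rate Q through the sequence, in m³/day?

Flow is perpendicular to layering, so the layers act in series and the equivalent K is the thickness-weighted harmonic mean.
Total thickness L = 3.51 + 4.25 = 7.760 m.
Σ(b_i/K_i) = 3.51/9.83 + 4.25/0.00683 = 622.6 d.
K_eq = L / Σ(b_i/K_i) = 7.760 / 622.6 = 0.01246 m/day.
Q = K_eq · A · (Δh/L) = 0.01246 × 562 × (2.95/7.760) = 2.663 m³/day.

2.66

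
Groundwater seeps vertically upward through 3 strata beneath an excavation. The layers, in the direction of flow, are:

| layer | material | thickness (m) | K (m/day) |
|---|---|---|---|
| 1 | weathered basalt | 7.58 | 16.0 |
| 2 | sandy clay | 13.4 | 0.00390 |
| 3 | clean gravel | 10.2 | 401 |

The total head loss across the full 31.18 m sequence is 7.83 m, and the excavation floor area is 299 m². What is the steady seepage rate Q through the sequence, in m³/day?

Flow is perpendicular to layering, so the layers act in series and the equivalent K is the thickness-weighted harmonic mean.
Total thickness L = 7.58 + 13.4 + 10.2 = 31.18 m.
Σ(b_i/K_i) = 7.58/16.0 + 13.4/0.00390 + 10.2/401 = 3436 d.
K_eq = L / Σ(b_i/K_i) = 31.18 / 3436 = 0.009073 m/day.
Q = K_eq · A · (Δh/L) = 0.009073 × 299 × (7.83/31.18) = 0.6813 m³/day.

0.681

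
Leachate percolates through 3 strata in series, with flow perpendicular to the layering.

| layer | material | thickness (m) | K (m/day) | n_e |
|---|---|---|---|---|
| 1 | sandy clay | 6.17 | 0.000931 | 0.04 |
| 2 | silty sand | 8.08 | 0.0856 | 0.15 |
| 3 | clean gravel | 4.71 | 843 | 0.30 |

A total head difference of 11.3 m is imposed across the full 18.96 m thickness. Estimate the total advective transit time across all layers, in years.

4.68

With flow normal to the layers, continuity requires the same specific discharge q through every layer.
Σ(b_i/K_i) = 6.17/0.000931 + 8.08/0.0856 + 4.71/843 = 6722 d.
q = Δh / Σ(b_i/K_i) = 11.3 / 6722 = 0.001681 m/day.
In each layer the seepage velocity is v_i = q/n_i, so the layer transit time is t_i = b_i·n_i / q:
  layer 1 (sandy clay): t_1 = 6.17 × 0.04 / 0.001681 = 146.8 d
  layer 2 (silty sand): t_2 = 8.08 × 0.15 / 0.001681 = 720.9 d
  layer 3 (clean gravel): t_3 = 4.71 × 0.30 / 0.001681 = 840.5 d
Total t = Σ t_i = 1708 days = 4.677 years.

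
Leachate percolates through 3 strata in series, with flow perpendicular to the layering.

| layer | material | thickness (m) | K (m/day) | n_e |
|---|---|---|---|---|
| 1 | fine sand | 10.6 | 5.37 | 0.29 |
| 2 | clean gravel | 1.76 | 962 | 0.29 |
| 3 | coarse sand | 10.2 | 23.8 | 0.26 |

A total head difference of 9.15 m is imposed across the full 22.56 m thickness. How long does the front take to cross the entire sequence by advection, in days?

1.64

With flow normal to the layers, continuity requires the same specific discharge q through every layer.
Σ(b_i/K_i) = 10.6/5.37 + 1.76/962 + 10.2/23.8 = 2.404 d.
q = Δh / Σ(b_i/K_i) = 9.15 / 2.404 = 3.806 m/day.
In each layer the seepage velocity is v_i = q/n_i, so the layer transit time is t_i = b_i·n_i / q:
  layer 1 (fine sand): t_1 = 10.6 × 0.29 / 3.806 = 0.8077 d
  layer 2 (clean gravel): t_2 = 1.76 × 0.29 / 3.806 = 0.1341 d
  layer 3 (coarse sand): t_3 = 10.2 × 0.26 / 3.806 = 0.6969 d
Total t = Σ t_i = 1.639 days.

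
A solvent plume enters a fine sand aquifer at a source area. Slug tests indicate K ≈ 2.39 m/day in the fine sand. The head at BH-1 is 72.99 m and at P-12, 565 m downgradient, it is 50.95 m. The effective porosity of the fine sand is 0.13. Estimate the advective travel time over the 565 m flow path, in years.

Hydraulic gradient i = (72.99 − 50.95) / 565 = 22.04 / 565 = 0.03901.
Darcy flux q = K · i = 2.390 × 0.03901 = 0.09323 m/day.
Seepage velocity v = q / n_e = 0.09323 / 0.13 = 0.7172 m/day.
Travel time t = L / v = 565 / 0.7172 = 787.8 days = 2.157 years.

2.16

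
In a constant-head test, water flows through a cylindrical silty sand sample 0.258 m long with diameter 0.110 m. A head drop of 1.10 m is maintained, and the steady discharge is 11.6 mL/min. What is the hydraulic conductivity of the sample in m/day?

0.412

Cross-sectional area A = π·(d/2)² = π × (0.110/2)² = 0.009503 m².
Convert discharge: 11.6 mL/min = 1.933e-07 m³/s.
Darcy's law rearranged: K = Q·L / (A·Δh) = 1.933e-07 × 0.258 / (0.009503 × 1.10) = 4.772e-06 m/s = 0.4123 m/day.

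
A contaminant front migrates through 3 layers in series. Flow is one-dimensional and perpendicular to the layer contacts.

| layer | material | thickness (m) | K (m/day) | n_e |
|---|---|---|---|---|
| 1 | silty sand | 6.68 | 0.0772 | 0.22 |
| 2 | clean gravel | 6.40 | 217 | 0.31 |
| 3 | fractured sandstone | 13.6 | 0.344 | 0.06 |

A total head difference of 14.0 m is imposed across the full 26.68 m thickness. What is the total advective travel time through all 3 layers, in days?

38.5

With flow normal to the layers, continuity requires the same specific discharge q through every layer.
Σ(b_i/K_i) = 6.68/0.0772 + 6.40/217 + 13.6/0.344 = 126.1 d.
q = Δh / Σ(b_i/K_i) = 14.0 / 126.1 = 0.1110 m/day.
In each layer the seepage velocity is v_i = q/n_i, so the layer transit time is t_i = b_i·n_i / q:
  layer 1 (silty sand): t_1 = 6.68 × 0.22 / 0.1110 = 13.24 d
  layer 2 (clean gravel): t_2 = 6.40 × 0.31 / 0.1110 = 17.87 d
  layer 3 (fractured sandstone): t_3 = 13.6 × 0.06 / 0.1110 = 7.349 d
Total t = Σ t_i = 38.45 days.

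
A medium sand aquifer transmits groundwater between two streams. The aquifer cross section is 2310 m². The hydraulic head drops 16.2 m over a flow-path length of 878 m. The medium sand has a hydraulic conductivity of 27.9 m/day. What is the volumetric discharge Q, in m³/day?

1190

Hydraulic gradient i = Δh / L = 16.2 / 878 = 0.01845.
Darcy's law: Q = K · A · i = 27.90 × 2310 × 0.01845 = 1189 m³/day.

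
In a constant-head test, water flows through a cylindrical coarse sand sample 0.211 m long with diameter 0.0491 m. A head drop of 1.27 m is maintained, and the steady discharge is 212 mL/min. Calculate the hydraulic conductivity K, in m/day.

Cross-sectional area A = π·(d/2)² = π × (0.0491/2)² = 0.001893 m².
Convert discharge: 212 mL/min = 3.533e-06 m³/s.
Darcy's law rearranged: K = Q·L / (A·Δh) = 3.533e-06 × 0.211 / (0.001893 × 1.27) = 0.0003100 m/s = 26.79 m/day.

26.8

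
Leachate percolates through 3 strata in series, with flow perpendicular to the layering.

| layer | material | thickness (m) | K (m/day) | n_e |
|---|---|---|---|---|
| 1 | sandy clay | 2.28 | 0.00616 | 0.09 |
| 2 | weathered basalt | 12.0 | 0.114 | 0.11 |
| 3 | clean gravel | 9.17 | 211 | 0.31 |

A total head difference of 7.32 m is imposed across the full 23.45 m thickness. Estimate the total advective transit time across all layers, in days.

With flow normal to the layers, continuity requires the same specific discharge q through every layer.
Σ(b_i/K_i) = 2.28/0.00616 + 12.0/0.114 + 9.17/211 = 475.4 d.
q = Δh / Σ(b_i/K_i) = 7.32 / 475.4 = 0.01540 m/day.
In each layer the seepage velocity is v_i = q/n_i, so the layer transit time is t_i = b_i·n_i / q:
  layer 1 (sandy clay): t_1 = 2.28 × 0.09 / 0.01540 = 13.33 d
  layer 2 (weathered basalt): t_2 = 12.0 × 0.11 / 0.01540 = 85.73 d
  layer 3 (clean gravel): t_3 = 9.17 × 0.31 / 0.01540 = 184.6 d
Total t = Σ t_i = 283.7 days.

284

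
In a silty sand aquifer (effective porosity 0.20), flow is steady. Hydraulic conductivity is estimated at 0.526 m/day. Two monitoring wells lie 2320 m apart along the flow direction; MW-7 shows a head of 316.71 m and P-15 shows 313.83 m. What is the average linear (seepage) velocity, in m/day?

Hydraulic gradient i = (316.71 − 313.83) / 2320 = 2.88 / 2320 = 0.001241.
Darcy flux q = K · i = 0.5260 × 0.001241 = 0.0006530 m/day.
Seepage velocity v = q / n_e = 0.0006530 / 0.20 = 0.003265 m/day.

0.00326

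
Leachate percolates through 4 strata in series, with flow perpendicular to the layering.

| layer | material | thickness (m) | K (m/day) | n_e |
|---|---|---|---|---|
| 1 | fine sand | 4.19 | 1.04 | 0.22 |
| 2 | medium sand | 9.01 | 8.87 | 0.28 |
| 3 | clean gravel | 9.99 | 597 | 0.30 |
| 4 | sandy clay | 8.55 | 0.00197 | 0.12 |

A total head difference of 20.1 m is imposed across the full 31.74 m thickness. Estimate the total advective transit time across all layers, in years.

With flow normal to the layers, continuity requires the same specific discharge q through every layer.
Σ(b_i/K_i) = 4.19/1.04 + 9.01/8.87 + 9.99/597 + 8.55/0.00197 = 4345 d.
q = Δh / Σ(b_i/K_i) = 20.1 / 4345 = 0.004626 m/day.
In each layer the seepage velocity is v_i = q/n_i, so the layer transit time is t_i = b_i·n_i / q:
  layer 1 (fine sand): t_1 = 4.19 × 0.22 / 0.004626 = 199.3 d
  layer 2 (medium sand): t_2 = 9.01 × 0.28 / 0.004626 = 545.4 d
  layer 3 (clean gravel): t_3 = 9.99 × 0.30 / 0.004626 = 647.9 d
  layer 4 (sandy clay): t_4 = 8.55 × 0.12 / 0.004626 = 221.8 d
Total t = Σ t_i = 1614 days = 4.420 years.

4.42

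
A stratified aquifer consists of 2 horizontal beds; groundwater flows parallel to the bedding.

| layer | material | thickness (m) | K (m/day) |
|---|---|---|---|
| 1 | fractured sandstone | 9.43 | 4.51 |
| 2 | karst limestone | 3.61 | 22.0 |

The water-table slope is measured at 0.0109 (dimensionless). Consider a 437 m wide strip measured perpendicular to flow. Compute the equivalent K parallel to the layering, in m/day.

9.35

Flow is parallel to layering, so each bed carries its own Darcy discharge and the transmissivities add.
Σ(K_i·b_i) = 4.51×9.43 + 22.0×3.61 = 121.9 m²/day.
Total thickness b = 13.04 m, so K_eq = Σ(K_i·b_i)/b = 9.352 m/day.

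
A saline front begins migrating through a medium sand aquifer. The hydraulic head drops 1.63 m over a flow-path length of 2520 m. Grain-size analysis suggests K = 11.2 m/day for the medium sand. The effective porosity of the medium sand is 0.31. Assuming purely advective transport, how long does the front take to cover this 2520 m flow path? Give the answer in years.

295

Hydraulic gradient i = Δh / L = 1.63 / 2520 = 0.0006468.
Darcy flux q = K · i = 11.20 × 0.0006468 = 0.007244 m/day.
Seepage velocity v = q / n_e = 0.007244 / 0.31 = 0.02337 m/day.
Travel time t = L / v = 2520 / 0.02337 = 1.078e+05 days = 295.2 years.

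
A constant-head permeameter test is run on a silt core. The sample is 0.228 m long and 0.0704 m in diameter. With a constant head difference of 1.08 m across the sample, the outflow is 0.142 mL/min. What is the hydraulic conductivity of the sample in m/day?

0.0111

Cross-sectional area A = π·(d/2)² = π × (0.0704/2)² = 0.003893 m².
Convert discharge: 0.142 mL/min = 2.367e-09 m³/s.
Darcy's law rearranged: K = Q·L / (A·Δh) = 2.367e-09 × 0.228 / (0.003893 × 1.08) = 1.284e-07 m/s = 0.01109 m/day.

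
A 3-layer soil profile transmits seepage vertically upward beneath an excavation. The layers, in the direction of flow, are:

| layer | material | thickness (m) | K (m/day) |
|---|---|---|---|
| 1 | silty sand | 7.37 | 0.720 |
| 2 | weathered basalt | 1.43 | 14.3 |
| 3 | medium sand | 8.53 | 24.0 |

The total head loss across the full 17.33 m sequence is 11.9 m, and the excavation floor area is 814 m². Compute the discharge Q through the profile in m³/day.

Flow is perpendicular to layering, so the layers act in series and the equivalent K is the thickness-weighted harmonic mean.
Total thickness L = 7.37 + 1.43 + 8.53 = 17.33 m.
Σ(b_i/K_i) = 7.37/0.720 + 1.43/14.3 + 8.53/24.0 = 10.69 d.
K_eq = L / Σ(b_i/K_i) = 17.33 / 10.69 = 1.621 m/day.
Q = K_eq · A · (Δh/L) = 1.621 × 814 × (11.9/17.33) = 906.0 m³/day.

906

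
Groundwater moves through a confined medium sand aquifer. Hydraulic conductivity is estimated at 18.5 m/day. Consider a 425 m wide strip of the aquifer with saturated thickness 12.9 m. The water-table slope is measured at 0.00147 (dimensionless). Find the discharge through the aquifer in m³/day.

149

Cross-sectional area A = 425 × 12.9 = 5482 m².
Hydraulic gradient i = 0.00147.
Darcy's law: Q = K · A · i = 18.50 × 5482 × 0.001470 = 149.1 m³/day.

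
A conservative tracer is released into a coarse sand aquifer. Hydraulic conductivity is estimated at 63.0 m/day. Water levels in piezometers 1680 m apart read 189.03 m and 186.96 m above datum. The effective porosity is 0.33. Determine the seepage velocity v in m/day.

0.235

Hydraulic gradient i = (189.03 − 186.96) / 1680 = 2.07 / 1680 = 0.001232.
Darcy flux q = K · i = 63.00 × 0.001232 = 0.07762 m/day.
Seepage velocity v = q / n_e = 0.07762 / 0.33 = 0.2352 m/day.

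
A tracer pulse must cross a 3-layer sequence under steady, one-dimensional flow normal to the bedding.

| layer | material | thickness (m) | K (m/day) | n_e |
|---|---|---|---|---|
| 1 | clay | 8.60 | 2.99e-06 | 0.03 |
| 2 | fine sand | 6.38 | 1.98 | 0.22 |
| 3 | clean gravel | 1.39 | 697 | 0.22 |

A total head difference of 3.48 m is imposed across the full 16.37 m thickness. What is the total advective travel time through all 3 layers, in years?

With flow normal to the layers, continuity requires the same specific discharge q through every layer.
Σ(b_i/K_i) = 8.60/2.99e-06 + 6.38/1.98 + 1.39/697 = 2.876e+06 d.
q = Δh / Σ(b_i/K_i) = 3.48 / 2.876e+06 = 1.210e-06 m/day.
In each layer the seepage velocity is v_i = q/n_i, so the layer transit time is t_i = b_i·n_i / q:
  layer 1 (clay): t_1 = 8.60 × 0.03 / 1.210e-06 = 2.132e+05 d
  layer 2 (fine sand): t_2 = 6.38 × 0.22 / 1.210e-06 = 1.160e+06 d
  layer 3 (clean gravel): t_3 = 1.39 × 0.22 / 1.210e-06 = 2.527e+05 d
Total t = Σ t_i = 1.626e+06 days = 4452 years.

4450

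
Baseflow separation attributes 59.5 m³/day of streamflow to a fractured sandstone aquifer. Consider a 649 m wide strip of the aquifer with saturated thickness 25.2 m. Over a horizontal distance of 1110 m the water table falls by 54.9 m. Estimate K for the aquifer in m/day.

0.0736

Cross-sectional area A = 649 × 25.2 = 16355 m².
Hydraulic gradient i = Δh / L = 54.9 / 1110 = 0.04946.
From Q = K·A·i, K = Q / (A·i) = 59.5 / (16355 × 0.04946) = 0.07356 m/day.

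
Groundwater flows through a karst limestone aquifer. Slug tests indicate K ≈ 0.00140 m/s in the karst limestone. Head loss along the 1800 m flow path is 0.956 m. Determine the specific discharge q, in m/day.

0.0642

Convert K: 0.00140 m/s × 86400 = 121.0 m/day.
Hydraulic gradient i = Δh / L = 0.956 / 1800 = 0.0005311.
Specific discharge q = K · i = 121.0 × 0.0005311 = 0.06424 m/day.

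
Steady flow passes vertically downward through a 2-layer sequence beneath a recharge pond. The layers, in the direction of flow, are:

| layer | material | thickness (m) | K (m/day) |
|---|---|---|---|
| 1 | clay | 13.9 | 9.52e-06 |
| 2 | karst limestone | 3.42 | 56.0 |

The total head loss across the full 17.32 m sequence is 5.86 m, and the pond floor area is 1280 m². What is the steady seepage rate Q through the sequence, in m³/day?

0.00514

Flow is perpendicular to layering, so the layers act in series and the equivalent K is the thickness-weighted harmonic mean.
Total thickness L = 13.9 + 3.42 = 17.32 m.
Σ(b_i/K_i) = 13.9/9.52e-06 + 3.42/56.0 = 1.460e+06 d.
K_eq = L / Σ(b_i/K_i) = 17.32 / 1.460e+06 = 1.186e-05 m/day.
Q = K_eq · A · (Δh/L) = 1.186e-05 × 1280 × (5.86/17.32) = 0.005137 m³/day.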